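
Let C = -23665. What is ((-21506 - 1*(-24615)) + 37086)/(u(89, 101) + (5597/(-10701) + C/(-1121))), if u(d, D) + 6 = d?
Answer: 16626621555/42848899 ≈ 388.03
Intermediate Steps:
u(d, D) = -6 + d
((-21506 - 1*(-24615)) + 37086)/(u(89, 101) + (5597/(-10701) + C/(-1121))) = ((-21506 - 1*(-24615)) + 37086)/((-6 + 89) + (5597/(-10701) - 23665/(-1121))) = ((-21506 + 24615) + 37086)/(83 + (5597*(-1/10701) - 23665*(-1/1121))) = (3109 + 37086)/(83 + (-193/369 + 23665/1121)) = 40195/(83 + 8516032/413649) = 40195/(42848899/413649) = 40195*(413649/42848899) = 16626621555/42848899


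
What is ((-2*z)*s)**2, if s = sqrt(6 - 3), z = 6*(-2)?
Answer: 1728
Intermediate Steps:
z = -12
s = sqrt(3) ≈ 1.7320
((-2*z)*s)**2 = ((-2*(-12))*sqrt(3))**2 = (24*sqrt(3))**2 = 1728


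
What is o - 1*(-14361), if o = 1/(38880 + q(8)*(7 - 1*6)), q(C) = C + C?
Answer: 558585457/38896 ≈ 14361.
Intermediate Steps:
q(C) = 2*C
o = 1/38896 (o = 1/(38880 + (2*8)*(7 - 1*6)) = 1/(38880 + 16*(7 - 6)) = 1/(38880 + 16*1) = 1/(38880 + 16) = 1/38896 ≈ 2.5710e-5)
o - 1*(-14361) = 1/38896 - 1*(-14361) = 1/38896 + 14361 = 558585457/38896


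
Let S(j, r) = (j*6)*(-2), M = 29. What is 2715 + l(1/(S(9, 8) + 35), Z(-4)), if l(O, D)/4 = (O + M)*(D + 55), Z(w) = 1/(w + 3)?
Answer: 655251/73 ≈ 8976.0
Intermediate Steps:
S(j, r) = -12*j (S(j, r) = (6*j)*(-2) = -12*j)
Z(w) = 1/(3 + w)
l(O, D) = 4*(29 + O)*(55 + D) (l(O, D) = 4*((O + 29)*(D + 55)) = 4*((29 + O)*(55 + D)) = 4*(29 + O)*(55 + D))
2715 + l(1/(S(9, 8) + 35), Z(-4)) = 2715 + (6380 + 116/(3 - 4) + 220/(-12*9 + 35) + 4/((3 - 4)*(-12*9 + 35))) = 2715 + (6380 + 116/(-1) + 220/(-108 + 35) + 4/(-1*(-108 + 35))) = 2715 + (6380 + 116*(-1) + 220/(-73) + 4*(-1)/(-73)) = 2715 + (6380 - 116 + 220*(-1/73) + 4*(-1)*(-1/73)) = 2715 + (6380 - 116 - 220/73 + 4/73) = 2715 + 457056/73 = 655251/73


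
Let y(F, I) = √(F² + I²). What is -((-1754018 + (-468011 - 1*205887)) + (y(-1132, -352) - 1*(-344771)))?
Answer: 2083145 - 4*√87833 ≈ 2.0820e+6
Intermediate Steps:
-((-1754018 + (-468011 - 1*205887)) + (y(-1132, -352) - 1*(-344771))) = -((-1754018 + (-468011 - 1*205887)) + (√((-1132)² + (-352)²) - 1*(-344771))) = -((-1754018 + (-468011 - 205887)) + (√(1281424 + 123904) + 344771)) = -((-1754018 - 673898) + (√1405328 + 344771)) = -(-2427916 + (4*√87833 + 344771)) = -(-2427916 + (344771 + 4*√87833)) = -(-2083145 + 4*√87833) = 2083145 - 4*√87833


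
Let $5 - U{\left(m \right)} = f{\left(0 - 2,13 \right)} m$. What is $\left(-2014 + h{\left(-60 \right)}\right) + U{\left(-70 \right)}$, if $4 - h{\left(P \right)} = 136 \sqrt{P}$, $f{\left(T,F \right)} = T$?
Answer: $-2145 - 272 i \sqrt{15} \approx -2145.0 - 1053.5 i$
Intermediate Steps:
$U{\left(m \right)} = 5 + 2 m$ ($U{\left(m \right)} = 5 - \left(0 - 2\right) m = 5 - - 2 m = 5 + 2 m$)
$h{\left(P \right)} = 4 - 136 \sqrt{P}$
$\left(-2014 + h{\left(-60 \right)}\right) + U{\left(-70 \right)} = \left(-2014 + \left(4 - 136 \sqrt{-60}\right)\right) + \left(5 + 2 \left(-70\right)\right) = \left(-2014 + \left(4 - 136 \cdot 2 i \sqrt{15}\right)\right) + \left(5 - 140\right) = \left(-2014 + \left(4 - 272 i \sqrt{15}\right)\right) - 135 = \left(-2010 - 272 i \sqrt{15}\right) - 135 = -2145 - 272 i \sqrt{15}$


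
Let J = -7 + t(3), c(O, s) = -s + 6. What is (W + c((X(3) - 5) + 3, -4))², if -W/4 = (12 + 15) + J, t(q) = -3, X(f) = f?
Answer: 3364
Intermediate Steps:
c(O, s) = 6 - s
J = -10 (J = -7 - 3 = -10)
W = -68 (W = -4*((12 + 15) - 10) = -4*(27 - 10) = -4*17 = -68)
(W + c((X(3) - 5) + 3, -4))² = (-68 + (6 - 1*(-4)))² = (-68 + (6 + 4))² = (-68 + 10)² = (-58)² = 3364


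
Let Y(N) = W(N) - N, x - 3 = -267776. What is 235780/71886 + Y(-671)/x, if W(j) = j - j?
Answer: 2867603747/874960449 ≈ 3.2774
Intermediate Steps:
x = -267773 (x = 3 - 267776 = -267773)
W(j) = 0
Y(N) = -N (Y(N) = 0 - N = -N)
235780/71886 + Y(-671)/x = 235780/71886 - 1*(-671)/(-267773) = 235780*(1/71886) + 671*(-1/267773) = 117890/35943 - 61/24343 = 2867603747/874960449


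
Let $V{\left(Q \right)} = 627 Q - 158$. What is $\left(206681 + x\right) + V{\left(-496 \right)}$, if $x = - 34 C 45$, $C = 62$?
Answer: $-199329$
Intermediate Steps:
$V{\left(Q \right)} = -158 + 627 Q$
$x = -94860$ ($x = \left(-34\right) 62 \cdot 45 = \left(-2108\right) 45 = -94860$)
$\left(206681 + x\right) + V{\left(-496 \right)} = \left(206681 - 94860\right) + \left(-158 + 627 \left(-496\right)\right) = 111821 - 311150 = -199329$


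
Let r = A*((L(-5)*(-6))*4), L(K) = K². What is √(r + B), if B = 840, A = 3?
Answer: 8*I*√15 ≈ 30.984*I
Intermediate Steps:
r = -1800 (r = 3*(((-5)²*(-6))*4) = 3*((25*(-6))*4) = 3*(-150*4) = 3*(-600) = -1800)
√(r + B) = √(-1800 + 840) = √(-960) = 8*I*√15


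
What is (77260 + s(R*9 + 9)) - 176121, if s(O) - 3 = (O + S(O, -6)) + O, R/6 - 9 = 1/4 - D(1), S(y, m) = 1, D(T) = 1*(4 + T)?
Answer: -98380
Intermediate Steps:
D(T) = 4 + T
R = 51/2 (R = 54 + 6*(1/4 - (4 + 1)) = 54 + 6*(¼ - 1*5) = 54 + 6*(¼ - 5) = 54 + 6*(-19/4) = 54 - 57/2 = 51/2 ≈ 25.500)
s(O) = 4 + 2*O (s(O) = 3 + ((O + 1) + O) = 3 + ((1 + O) + O) = 3 + (1 + 2*O) = 4 + 2*O)
(77260 + s(R*9 + 9)) - 176121 = (77260 + (4 + 2*((51/2)*9 + 9))) - 176121 = (77260 + (4 + 2*(459/2 + 9))) - 176121 = (77260 + (4 + 2*(477/2))) - 176121 = (77260 + (4 + 477)) - 176121 = (77260 + 481) - 176121 = 77741 - 176121 = -98380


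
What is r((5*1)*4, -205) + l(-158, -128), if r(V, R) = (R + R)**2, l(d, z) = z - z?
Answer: 168100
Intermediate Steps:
l(d, z) = 0
r(V, R) = 4*R**2 (r(V, R) = (2*R)**2 = 4*R**2)
r((5*1)*4, -205) + l(-158, -128) = 4*(-205)**2 + 0 = 4*42025 + 0 = 168100 + 0 = 168100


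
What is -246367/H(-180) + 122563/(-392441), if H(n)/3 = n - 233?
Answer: 1970054210/9923151 ≈ 198.53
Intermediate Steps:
H(n) = -699 + 3*n (H(n) = 3*(n - 233) = 3*(-233 + n) = -699 + 3*n)
-246367/H(-180) + 122563/(-392441) = -246367/(-699 + 3*(-180)) + 122563/(-392441) = -246367/(-699 - 540) + 122563*(-1/392441) = -246367/(-1239) - 17509/56063 = -246367*(-1/1239) - 17509/56063 = 246367/1239 - 17509/56063 = 1970054210/9923151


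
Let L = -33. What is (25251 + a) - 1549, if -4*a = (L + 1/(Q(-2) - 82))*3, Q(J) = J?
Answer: 2657397/112 ≈ 23727.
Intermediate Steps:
a = 2773/112 (a = -(-33 + 1/(-2 - 82))*3/4 = -(-33 + 1/(-84))*3/4 = -(-33 - 1/84)*3/4 = -(-2773)*3/336 = -¼*(-2773/28) = 2773/112 ≈ 24.759)
(25251 + a) - 1549 = (25251 + 2773/112) - 1549 = 2830885/112 - 1549 = 2657397/112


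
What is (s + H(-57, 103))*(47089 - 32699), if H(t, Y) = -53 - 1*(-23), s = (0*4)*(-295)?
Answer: -431700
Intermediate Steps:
s = 0 (s = 0*(-295) = 0)
H(t, Y) = -30 (H(t, Y) = -53 + 23 = -30)
(s + H(-57, 103))*(47089 - 32699) = (0 - 30)*(47089 - 32699) = -30*14390 = -431700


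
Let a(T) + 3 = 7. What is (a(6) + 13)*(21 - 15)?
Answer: 102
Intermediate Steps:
a(T) = 4 (a(T) = -3 + 7 = 4)
(a(6) + 13)*(21 - 15) = (4 + 13)*(21 - 15) = 17*6 = 102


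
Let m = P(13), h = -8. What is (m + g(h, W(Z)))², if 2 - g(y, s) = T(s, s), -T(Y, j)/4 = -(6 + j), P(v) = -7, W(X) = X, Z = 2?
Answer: 1369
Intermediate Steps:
m = -7
T(Y, j) = 24 + 4*j (T(Y, j) = -(-4)*(6 + j) = -4*(-6 - j) = 24 + 4*j)
g(y, s) = -22 - 4*s (g(y, s) = 2 - (24 + 4*s) = 2 + (-24 - 4*s) = -22 - 4*s)
(m + g(h, W(Z)))² = (-7 + (-22 - 4*2))² = (-7 + (-22 - 8))² = (-7 - 30)² = (-37)² = 1369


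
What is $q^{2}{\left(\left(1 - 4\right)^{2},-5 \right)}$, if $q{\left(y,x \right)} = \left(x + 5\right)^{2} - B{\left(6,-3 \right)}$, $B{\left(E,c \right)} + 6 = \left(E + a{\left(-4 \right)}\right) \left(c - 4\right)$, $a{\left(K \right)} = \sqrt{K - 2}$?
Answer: $2010 + 672 i \sqrt{6} \approx 2010.0 + 1646.1 i$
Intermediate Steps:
$a{\left(K \right)} = \sqrt{-2 + K}$
$B{\left(E,c \right)} = -6 + \left(-4 + c\right) \left(E + i \sqrt{6}\right)$ ($B{\left(E,c \right)} = -6 + \left(E + \sqrt{-2 - 4}\right) \left(c - 4\right) = -6 + \left(E + \sqrt{-6}\right) \left(-4 + c\right) = -6 + \left(E + i \sqrt{6}\right) \left(-4 + c\right) = -6 + \left(-4 + c\right) \left(E + i \sqrt{6}\right)$)
$q{\left(y,x \right)} = 48 + \left(5 + x\right)^{2} + 7 i \sqrt{6}$ ($q{\left(y,x \right)} = \left(x + 5\right)^{2} - \left(-6 - 24 + 6 \left(-3\right) - 4 i \sqrt{6} + i \left(-3\right) \sqrt{6}\right) = \left(5 + x\right)^{2} - \left(-6 - 24 - 18 - 4 i \sqrt{6} - 3 i \sqrt{6}\right) = \left(5 + x\right)^{2} - \left(-48 - 7 i \sqrt{6}\right) = \left(5 + x\right)^{2} + \left(48 + 7 i \sqrt{6}\right) = 48 + \left(5 + x\right)^{2} + 7 i \sqrt{6}$)
$q^{2}{\left(\left(1 - 4\right)^{2},-5 \right)} = \left(48 + \left(5 - 5\right)^{2} + 7 i \sqrt{6}\right)^{2} = \left(48 + 0^{2} + 7 i \sqrt{6}\right)^{2} = \left(48 + 0 + 7 i \sqrt{6}\right)^{2} = \left(48 + 7 i \sqrt{6}\right)^{2}$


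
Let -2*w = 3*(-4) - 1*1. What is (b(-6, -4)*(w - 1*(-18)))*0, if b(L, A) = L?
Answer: 0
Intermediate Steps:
w = 13/2 (w = -(3*(-4) - 1*1)/2 = -(-12 - 1)/2 = -1/2*(-13) = 13/2 ≈ 6.5000)
(b(-6, -4)*(w - 1*(-18)))*0 = -6*(13/2 - 1*(-18))*0 = -6*(13/2 + 18)*0 = -6*49/2*0 = -147*0 = 0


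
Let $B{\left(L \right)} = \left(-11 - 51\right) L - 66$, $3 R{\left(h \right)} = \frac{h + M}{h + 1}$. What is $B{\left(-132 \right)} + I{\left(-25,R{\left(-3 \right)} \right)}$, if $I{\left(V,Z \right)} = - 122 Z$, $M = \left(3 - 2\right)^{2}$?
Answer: $\frac{24232}{3} \approx 8077.3$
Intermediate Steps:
$M = 1$ ($M = 1^{2} = 1$)
$R{\left(h \right)} = \frac{1}{3}$ ($R{\left(h \right)} = \frac{\left(h + 1\right) \frac{1}{h + 1}}{3} = \frac{\left(1 + h\right) \frac{1}{1 + h}}{3} = \frac{1}{3} \cdot 1 = \frac{1}{3}$)
$B{\left(L \right)} = -66 - 62 L$ ($B{\left(L \right)} = \left(-11 - 51\right) L - 66 = - 62 L - 66 = -66 - 62 L$)
$B{\left(-132 \right)} + I{\left(-25,R{\left(-3 \right)} \right)} = \left(-66 - -8184\right) - \frac{122}{3} = \left(-66 + 8184\right) - \frac{122}{3} = 8118 - \frac{122}{3} = \frac{24232}{3}$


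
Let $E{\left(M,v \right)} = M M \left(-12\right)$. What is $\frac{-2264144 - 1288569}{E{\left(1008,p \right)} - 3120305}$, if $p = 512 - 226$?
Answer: $\frac{3552713}{15313073} \approx 0.23201$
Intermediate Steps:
$p = 286$ ($p = 512 - 226 = 286$)
$E{\left(M,v \right)} = - 12 M^{2}$ ($E{\left(M,v \right)} = M^{2} \left(-12\right) = - 12 M^{2}$)
$\frac{-2264144 - 1288569}{E{\left(1008,p \right)} - 3120305} = \frac{-2264144 - 1288569}{- 12 \cdot 1008^{2} - 3120305} = - \frac{3552713}{\left(-12\right) 1016064 - 3120305} = - \frac{3552713}{-12192768 - 3120305} = - \frac{3552713}{-15313073} = \left(-3552713\right) \left(- \frac{1}{15313073}\right) = \frac{3552713}{15313073}$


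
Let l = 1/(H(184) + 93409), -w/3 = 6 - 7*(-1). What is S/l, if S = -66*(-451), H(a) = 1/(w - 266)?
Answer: 848025719904/305 ≈ 2.7804e+9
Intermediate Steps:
w = -39 (w = -3*(6 - 7*(-1)) = -3*(6 + 7) = -3*13 = -39)
H(a) = -1/305 (H(a) = 1/(-39 - 266) = 1/(-305) = -1/305)
l = 305/28489744 (l = 1/(-1/305 + 93409) = 1/(28489744/305) = 305/28489744 ≈ 1.0706e-5)
S = 29766
S/l = 29766/(305/28489744) = 29766*(28489744/305) = 848025719904/305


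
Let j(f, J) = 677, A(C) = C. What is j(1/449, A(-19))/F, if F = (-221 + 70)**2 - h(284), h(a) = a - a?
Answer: 677/22801 ≈ 0.029692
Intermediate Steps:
h(a) = 0
F = 22801 (F = (-221 + 70)**2 - 1*0 = (-151)**2 + 0 = 22801 + 0 = 22801)
j(1/449, A(-19))/F = 677/22801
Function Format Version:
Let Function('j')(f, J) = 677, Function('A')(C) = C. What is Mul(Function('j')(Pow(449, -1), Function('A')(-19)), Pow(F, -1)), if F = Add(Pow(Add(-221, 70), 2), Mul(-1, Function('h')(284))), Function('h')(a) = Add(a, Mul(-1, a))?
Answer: Rational(677, 22801) ≈ 0.029692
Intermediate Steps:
Function('h')(a) = 0
F = 22801 (F = Add(Pow(Add(-221, 70), 2), Mul(-1, 0)) = Add(Pow(-151, 2), 0) = Add(22801, 0) = 22801)
Mul(Function('j')(Pow(449, -1), Function('A')(-19)), Pow(F, -1)) = Mul(677, Pow(22801, -1)) = Mul(677, Rational(1, 22801)) = Rational(677, 22801)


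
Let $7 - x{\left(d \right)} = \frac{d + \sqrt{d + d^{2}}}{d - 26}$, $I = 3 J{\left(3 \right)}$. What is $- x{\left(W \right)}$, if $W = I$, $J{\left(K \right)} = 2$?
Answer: $- \frac{73}{10} - \frac{\sqrt{42}}{20} \approx -7.624$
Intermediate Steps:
$I = 6$ ($I = 3 \cdot 2 = 6$)
$W = 6$
$x{\left(d \right)} = 7 - \frac{d + \sqrt{d + d^{2}}}{-26 + d}$ ($x{\left(d \right)} = 7 - \frac{d + \sqrt{d + d^{2}}}{d - 26} = 7 - \frac{d + \sqrt{d + d^{2}}}{-26 + d}$)
$- x{\left(W \right)} = - \frac{-182 - \sqrt{6 \left(1 + 6\right)} + 6 \cdot 6}{-26 + 6} = - \frac{-182 - \sqrt{6 \cdot 7} + 36}{-20} = - \frac{\left(-1\right) \left(-182 - \sqrt{42} + 36\right)}{20} = - \frac{\left(-1\right) \left(-146 - \sqrt{42}\right)}{20} = - (\frac{73}{10} + \frac{\sqrt{42}}{20}) = - \frac{73}{10} - \frac{\sqrt{42}}{20}$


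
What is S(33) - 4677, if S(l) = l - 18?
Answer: -4662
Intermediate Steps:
S(l) = -18 + l
S(33) - 4677 = (-18 + 33) - 4677 = 15 - 4677 = -4662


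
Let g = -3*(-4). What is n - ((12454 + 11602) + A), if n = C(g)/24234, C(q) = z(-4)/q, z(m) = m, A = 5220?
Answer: -2128423753/72702 ≈ -29276.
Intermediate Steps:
g = 12
C(q) = -4/q
n = -1/72702 (n = -4/12/24234 = -4*1/12*(1/24234) = -⅓*1/24234 = -1/72702 ≈ -1.3755e-5)
n - ((12454 + 11602) + A) = -1/72702 - ((12454 + 11602) + 5220) = -1/72702 - (24056 + 5220) = -1/72702 - 1*29276 = -1/72702 - 29276 = -2128423753/72702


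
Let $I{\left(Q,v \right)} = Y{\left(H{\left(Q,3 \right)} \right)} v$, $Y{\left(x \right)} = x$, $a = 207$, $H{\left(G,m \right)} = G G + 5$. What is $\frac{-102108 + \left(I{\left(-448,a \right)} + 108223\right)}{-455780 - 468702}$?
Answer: $- \frac{20776439}{462241} \approx -44.947$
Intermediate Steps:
$H{\left(G,m \right)} = 5 + G^{2}$ ($H{\left(G,m \right)} = G^{2} + 5 = 5 + G^{2}$)
$I{\left(Q,v \right)} = v \left(5 + Q^{2}\right)$ ($I{\left(Q,v \right)} = \left(5 + Q^{2}\right) v = v \left(5 + Q^{2}\right)$)
$\frac{-102108 + \left(I{\left(-448,a \right)} + 108223\right)}{-455780 - 468702} = \frac{-102108 + \left(207 \left(5 + \left(-448\right)^{2}\right) + 108223\right)}{-455780 - 468702} = \frac{-102108 + \left(207 \left(5 + 200704\right) + 108223\right)}{-924482} = \left(-102108 + \left(207 \cdot 200709 + 108223\right)\right) \left(- \frac{1}{924482}\right) = \left(-102108 + \left(41546763 + 108223\right)\right) \left(- \frac{1}{924482}\right) = \left(-102108 + 41654986\right) \left(- \frac{1}{924482}\right) = 41552878 \left(- \frac{1}{924482}\right) = - \frac{20776439}{462241}$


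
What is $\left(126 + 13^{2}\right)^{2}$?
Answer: $87025$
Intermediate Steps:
$\left(126 + 13^{2}\right)^{2} = \left(126 + 169\right)^{2} = 295^{2} = 87025$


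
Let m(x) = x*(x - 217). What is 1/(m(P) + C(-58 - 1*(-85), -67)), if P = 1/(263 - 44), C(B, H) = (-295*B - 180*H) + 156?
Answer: 47961/203834689 ≈ 0.00023529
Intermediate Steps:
C(B, H) = 156 - 295*B - 180*H
P = 1/219 ≈ 0.0045662
m(x) = x*(-217 + x)
1/(m(P) + C(-58 - 1*(-85), -67)) = 1/((-217 + 1/219)/219 + (156 - 295*(-58 - 1*(-85)) - 180*(-67))) = 1/((1/219)*(-47522/219) + (156 - 295*(-58 + 85) + 12060)) = 1/(-47522/47961 + (156 - 295*27 + 12060)) = 1/(-47522/47961 + (156 - 7965 + 12060)) = 1/(-47522/47961 + 4251) = 1/(203834689/47961) = 47961/203834689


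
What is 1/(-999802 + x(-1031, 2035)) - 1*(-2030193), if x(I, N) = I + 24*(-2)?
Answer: 2031981600032/1000881 ≈ 2.0302e+6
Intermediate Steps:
x(I, N) = -48 + I (x(I, N) = I - 48 = -48 + I)
1/(-999802 + x(-1031, 2035)) - 1*(-2030193) = 1/(-999802 + (-48 - 1031)) - 1*(-2030193) = 1/(-999802 - 1079) + 2030193 = 1/(-1000881) + 2030193 = -1/1000881 + 2030193 = 2031981600032/1000881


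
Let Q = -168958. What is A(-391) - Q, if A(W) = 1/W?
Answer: 66062577/391 ≈ 1.6896e+5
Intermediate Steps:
A(-391) - Q = 1/(-391) - 1*(-168958) = -1/391 + 168958 = 66062577/391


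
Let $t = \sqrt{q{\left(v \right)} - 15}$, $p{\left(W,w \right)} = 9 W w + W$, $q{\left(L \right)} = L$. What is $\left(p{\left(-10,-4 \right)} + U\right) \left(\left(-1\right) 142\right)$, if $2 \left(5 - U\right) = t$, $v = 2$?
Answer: $-50410 + 71 i \sqrt{13} \approx -50410.0 + 255.99 i$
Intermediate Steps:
$p{\left(W,w \right)} = W + 9 W w$ ($p{\left(W,w \right)} = 9 W w + W = W + 9 W w$)
$t = i \sqrt{13}$ ($t = \sqrt{2 - 15} = \sqrt{-13} = i \sqrt{13} \approx 3.6056 i$)
$U = 5 - \frac{i \sqrt{13}}{2} \approx 5.0 - 1.8028 i$
$\left(p{\left(-10,-4 \right)} + U\right) \left(\left(-1\right) 142\right) = \left(- 10 \left(1 + 9 \left(-4\right)\right) + \left(5 - \frac{i \sqrt{13}}{2}\right)\right) \left(\left(-1\right) 142\right) = \left(- 10 \left(1 - 36\right) + \left(5 - \frac{i \sqrt{13}}{2}\right)\right) \left(-142\right) = \left(\left(-10\right) \left(-35\right) + \left(5 - \frac{i \sqrt{13}}{2}\right)\right) \left(-142\right) = \left(350 + \left(5 - \frac{i \sqrt{13}}{2}\right)\right) \left(-142\right) = \left(355 - \frac{i \sqrt{13}}{2}\right) \left(-142\right) = -50410 + 71 i \sqrt{13}$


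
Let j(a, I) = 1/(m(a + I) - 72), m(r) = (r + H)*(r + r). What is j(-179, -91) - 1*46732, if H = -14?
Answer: -7163454815/153288 ≈ -46732.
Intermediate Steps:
m(r) = 2*r*(-14 + r) (m(r) = (r - 14)*(r + r) = (-14 + r)*(2*r) = 2*r*(-14 + r))
j(a, I) = 1/(-72 + 2*(I + a)*(-14 + I + a)) (j(a, I) = 1/(2*(a + I)*(-14 + (a + I)) - 72) = 1/(2*(I + a)*(-14 + (I + a)) - 72) = 1/(2*(I + a)*(-14 + I + a) - 72) = 1/(-72 + 2*(I + a)*(-14 + I + a)))
j(-179, -91) - 1*46732 = -1/(72 - 2*(-91 - 179)*(-14 - 91 - 179)) - 1*46732 = -1/(72 - 2*(-270)*(-284)) - 46732 = -1/(72 - 153360) - 46732 = -1/(-153288) - 46732 = -1*(-1/153288) - 46732 = 1/153288 - 46732 = -7163454815/153288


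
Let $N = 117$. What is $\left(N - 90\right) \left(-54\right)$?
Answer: $-1458$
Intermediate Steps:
$\left(N - 90\right) \left(-54\right) = \left(117 - 90\right) \left(-54\right) = 27 \left(-54\right) = -1458$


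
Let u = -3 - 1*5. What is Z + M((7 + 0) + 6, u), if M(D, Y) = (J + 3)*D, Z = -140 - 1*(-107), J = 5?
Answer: 71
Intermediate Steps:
u = -8 (u = -3 - 5 = -8)
Z = -33 (Z = -140 + 107 = -33)
M(D, Y) = 8*D (M(D, Y) = (5 + 3)*D = 8*D)
Z + M((7 + 0) + 6, u) = -33 + 8*((7 + 0) + 6) = -33 + 8*(7 + 6) = -33 + 8*13 = -33 + 104 = 71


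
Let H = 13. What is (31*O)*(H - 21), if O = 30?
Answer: -7440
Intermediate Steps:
(31*O)*(H - 21) = (31*30)*(13 - 21) = 930*(-8) = -7440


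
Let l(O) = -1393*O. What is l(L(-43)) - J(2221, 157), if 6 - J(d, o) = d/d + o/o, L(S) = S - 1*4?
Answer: 65467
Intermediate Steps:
L(S) = -4 + S (L(S) = S - 4 = -4 + S)
J(d, o) = 4 (J(d, o) = 6 - (d/d + o/o) = 6 - (1 + 1) = 6 - 1*2 = 6 - 2 = 4)
l(L(-43)) - J(2221, 157) = -1393*(-4 - 43) - 1*4 = -1393*(-47) - 4 = 65471 - 4 = 65467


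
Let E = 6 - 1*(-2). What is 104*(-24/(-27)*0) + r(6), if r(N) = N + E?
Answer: 14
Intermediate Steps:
E = 8 (E = 6 + 2 = 8)
r(N) = 8 + N (r(N) = N + 8 = 8 + N)
104*(-24/(-27)*0) + r(6) = 104*(-24/(-27)*0) + (8 + 6) = 104*(-24*(-1/27)*0) + 14 = 104*((8/9)*0) + 14 = 104*0 + 14 = 0 + 14 = 14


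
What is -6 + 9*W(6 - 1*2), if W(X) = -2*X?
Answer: -78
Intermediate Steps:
-6 + 9*W(6 - 1*2) = -6 + 9*(-2*(6 - 1*2)) = -6 + 9*(-2*(6 - 2)) = -6 + 9*(-2*4) = -6 + 9*(-8) = -6 - 72 = -78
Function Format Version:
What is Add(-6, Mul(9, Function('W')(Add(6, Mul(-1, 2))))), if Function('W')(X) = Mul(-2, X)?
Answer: -78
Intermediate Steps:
Add(-6, Mul(9, Function('W')(Add(6, Mul(-1, 2))))) = Add(-6, Mul(9, Mul(-2, Add(6, Mul(-1, 2))))) = Add(-6, Mul(9, Mul(-2, Add(6, -2)))) = Add(-6, Mul(9, Mul(-2, 4))) = Add(-6, Mul(9, -8)) = Add(-6, -72) = -78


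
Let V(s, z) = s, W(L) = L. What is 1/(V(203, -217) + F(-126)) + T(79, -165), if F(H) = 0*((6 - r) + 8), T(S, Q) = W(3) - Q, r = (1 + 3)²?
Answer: 34105/203 ≈ 168.00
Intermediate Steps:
r = 16 (r = 4² = 16)
T(S, Q) = 3 - Q
F(H) = 0 (F(H) = 0*((6 - 1*16) + 8) = 0*((6 - 16) + 8) = 0*(-10 + 8) = 0*(-2) = 0)
1/(V(203, -217) + F(-126)) + T(79, -165) = 1/(203 + 0) + (3 - 1*(-165)) = 1/203 + (3 + 165) = 1/203 + 168 = 34105/203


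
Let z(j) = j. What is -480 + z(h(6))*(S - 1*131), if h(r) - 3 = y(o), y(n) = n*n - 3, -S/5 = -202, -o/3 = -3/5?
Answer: 59199/25 ≈ 2368.0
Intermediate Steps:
o = 9/5 (o = -(-9)/5 = -3*(-⅗) = 9/5 ≈ 1.8000)
S = 1010 (S = -5*(-202) = 1010)
y(n) = -3 + n² (y(n) = n² - 3 = -3 + n²)
h(r) = 81/25 (h(r) = 3 + (-3 + (9/5)²) = 3 + (-3 + 81/25) = 3 + 6/25 = 81/25)
-480 + z(h(6))*(S - 1*131) = -480 + 81*(1010 - 1*131)/25 = -480 + 81*(1010 - 131)/25 = -480 + (81/25)*879 = -480 + 71199/25 = 59199/25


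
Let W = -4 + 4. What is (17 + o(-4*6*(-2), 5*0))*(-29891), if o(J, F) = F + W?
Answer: -508147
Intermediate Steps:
W = 0
o(J, F) = F (o(J, F) = F + 0 = F)
(17 + o(-4*6*(-2), 5*0))*(-29891) = (17 + 5*0)*(-29891) = (17 + 0)*(-29891) = 17*(-29891) = -508147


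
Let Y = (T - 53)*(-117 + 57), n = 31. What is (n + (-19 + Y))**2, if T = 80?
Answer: 2585664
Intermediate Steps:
Y = -1620 (Y = (80 - 53)*(-117 + 57) = 27*(-60) = -1620)
(n + (-19 + Y))**2 = (31 + (-19 - 1620))**2 = (31 - 1639)**2 = (-1608)**2 = 2585664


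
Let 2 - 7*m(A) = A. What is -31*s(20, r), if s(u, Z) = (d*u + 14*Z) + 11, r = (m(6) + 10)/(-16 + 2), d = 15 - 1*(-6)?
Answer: -91481/7 ≈ -13069.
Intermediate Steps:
m(A) = 2/7 - A/7
d = 21 (d = 15 + 6 = 21)
r = -33/49 (r = ((2/7 - 1/7*6) + 10)/(-16 + 2) = ((2/7 - 6/7) + 10)/(-14) = (-4/7 + 10)*(-1/14) = (66/7)*(-1/14) = -33/49 ≈ -0.67347)
s(u, Z) = 11 + 14*Z + 21*u (s(u, Z) = (21*u + 14*Z) + 11 = (14*Z + 21*u) + 11 = 11 + 14*Z + 21*u)
-31*s(20, r) = -31*(11 + 14*(-33/49) + 21*20) = -31*(11 - 66/7 + 420) = -31*2951/7 = -91481/7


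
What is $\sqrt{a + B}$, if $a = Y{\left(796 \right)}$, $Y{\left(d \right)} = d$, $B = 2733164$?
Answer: $2 \sqrt{683490} \approx 1653.5$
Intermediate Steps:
$a = 796$
$\sqrt{a + B} = \sqrt{796 + 2733164} = \sqrt{2733960} = 2 \sqrt{683490}$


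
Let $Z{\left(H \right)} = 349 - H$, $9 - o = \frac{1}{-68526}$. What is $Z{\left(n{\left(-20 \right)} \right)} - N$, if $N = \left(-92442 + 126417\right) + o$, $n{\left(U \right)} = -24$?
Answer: $- \frac{2303227387}{68526} \approx -33611.0$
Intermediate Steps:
$o = \frac{616735}{68526}$ ($o = 9 - \frac{1}{-68526} = 9 - - \frac{1}{68526} = 9 + \frac{1}{68526} = \frac{616735}{68526} \approx 9.0$)
$N = \frac{2328787585}{68526}$ ($N = \left(-92442 + 126417\right) + \frac{616735}{68526} = 33975 + \frac{616735}{68526} = \frac{2328787585}{68526} \approx 33984.0$)
$Z{\left(n{\left(-20 \right)} \right)} - N = \left(349 - -24\right) - \frac{2328787585}{68526} = \left(349 + 24\right) - \frac{2328787585}{68526} = 373 - \frac{2328787585}{68526} = - \frac{2303227387}{68526}$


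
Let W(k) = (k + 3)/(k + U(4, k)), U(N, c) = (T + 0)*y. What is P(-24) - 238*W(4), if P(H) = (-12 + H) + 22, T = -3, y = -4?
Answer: -945/8 ≈ -118.13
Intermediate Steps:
U(N, c) = 12 (U(N, c) = (-3 + 0)*(-4) = -3*(-4) = 12)
W(k) = (3 + k)/(12 + k) (W(k) = (k + 3)/(k + 12) = (3 + k)/(12 + k))
P(H) = 10 + H
P(-24) - 238*W(4) = (10 - 24) - 238*(3 + 4)/(12 + 4) = -14 - 238*7/16 = -14 - 1*833/8 = -14 - 833/8 = -945/8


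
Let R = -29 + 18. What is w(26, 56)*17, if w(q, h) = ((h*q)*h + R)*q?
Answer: 36034050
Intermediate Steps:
R = -11
w(q, h) = q*(-11 + q*h²) (w(q, h) = ((h*q)*h - 11)*q = (q*h² - 11)*q = (-11 + q*h²)*q = q*(-11 + q*h²))
w(26, 56)*17 = (26*(-11 + 26*56²))*17 = (26*(-11 + 26*3136))*17 = (26*(-11 + 81536))*17 = (26*81525)*17 = 2119650*17 = 36034050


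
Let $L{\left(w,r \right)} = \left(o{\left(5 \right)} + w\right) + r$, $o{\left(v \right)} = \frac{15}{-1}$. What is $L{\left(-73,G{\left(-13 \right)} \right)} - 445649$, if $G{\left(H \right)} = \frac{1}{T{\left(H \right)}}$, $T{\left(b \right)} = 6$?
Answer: $- \frac{2674421}{6} \approx -4.4574 \cdot 10^{5}$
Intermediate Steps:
$G{\left(H \right)} = \frac{1}{6}$
$o{\left(v \right)} = -15$ ($o{\left(v \right)} = 15 \left(-1\right) = -15$)
$L{\left(w,r \right)} = -15 + r + w$ ($L{\left(w,r \right)} = \left(-15 + w\right) + r = -15 + r + w$)
$L{\left(-73,G{\left(-13 \right)} \right)} - 445649 = \left(-15 + \frac{1}{6} - 73\right) - 445649 = - \frac{527}{6} - 445649 = - \frac{2674421}{6}$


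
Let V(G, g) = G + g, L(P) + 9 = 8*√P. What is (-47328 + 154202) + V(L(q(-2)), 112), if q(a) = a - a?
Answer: 106977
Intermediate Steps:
q(a) = 0
L(P) = -9 + 8*√P
(-47328 + 154202) + V(L(q(-2)), 112) = (-47328 + 154202) + ((-9 + 8*√0) + 112) = 106874 + ((-9 + 8*0) + 112) = 106874 + ((-9 + 0) + 112) = 106874 + (-9 + 112) = 106874 + 103 = 106977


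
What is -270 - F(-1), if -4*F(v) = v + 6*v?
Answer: -1087/4 ≈ -271.75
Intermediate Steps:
F(v) = -7*v/4 (F(v) = -(v + 6*v)/4 = -7*v/4)
-270 - F(-1) = -270 - (-7)*(-1)/4 = -270 - 1*7/4 = -270 - 7/4 = -1087/4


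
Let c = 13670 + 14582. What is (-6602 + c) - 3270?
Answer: 18380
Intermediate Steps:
c = 28252
(-6602 + c) - 3270 = (-6602 + 28252) - 3270 = 21650 - 3270 = 18380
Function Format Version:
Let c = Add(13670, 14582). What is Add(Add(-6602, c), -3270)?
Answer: 18380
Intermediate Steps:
c = 28252
Add(Add(-6602, c), -3270) = Add(Add(-6602, 28252), -3270) = Add(21650, -3270) = 18380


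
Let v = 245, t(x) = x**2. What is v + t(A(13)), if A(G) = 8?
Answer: 309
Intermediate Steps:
v + t(A(13)) = 245 + 8**2 = 245 + 64 = 309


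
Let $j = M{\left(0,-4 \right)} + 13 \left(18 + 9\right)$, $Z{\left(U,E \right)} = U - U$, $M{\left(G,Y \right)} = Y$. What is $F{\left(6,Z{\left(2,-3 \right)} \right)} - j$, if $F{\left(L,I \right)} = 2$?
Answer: $-345$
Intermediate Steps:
$Z{\left(U,E \right)} = 0$
$j = 347$ ($j = -4 + 13 \left(18 + 9\right) = -4 + 13 \cdot 27 = -4 + 351 = 347$)
$F{\left(6,Z{\left(2,-3 \right)} \right)} - j = 2 - 347 = -345$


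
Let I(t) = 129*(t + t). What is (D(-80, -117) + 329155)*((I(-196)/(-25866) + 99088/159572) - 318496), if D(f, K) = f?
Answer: -18024784440178921400/171978723 ≈ -1.0481e+11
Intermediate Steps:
I(t) = 258*t (I(t) = 129*(2*t) = 258*t)
(D(-80, -117) + 329155)*((I(-196)/(-25866) + 99088/159572) - 318496) = (-80 + 329155)*(((258*(-196))/(-25866) + 99088/159572) - 318496) = 329075*((-50568*(-1/25866) + 99088*(1/159572)) - 318496) = 329075*((8428/4311 + 24772/39893) - 318496) = 329075*(443010296/171978723 - 318496) = 329075*(-54774092350312/171978723) = -18024784440178921400/171978723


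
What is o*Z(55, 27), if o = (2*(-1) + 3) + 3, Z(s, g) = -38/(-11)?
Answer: 152/11 ≈ 13.818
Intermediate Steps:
Z(s, g) = 38/11 (Z(s, g) = -38*(-1/11) = 38/11)
o = 4 (o = (-2 + 3) + 3 = 1 + 3 = 4)
o*Z(55, 27) = 4*(38/11) = 152/11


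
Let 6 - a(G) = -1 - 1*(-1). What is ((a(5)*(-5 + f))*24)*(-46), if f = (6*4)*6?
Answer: -920736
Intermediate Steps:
f = 144 (f = 24*6 = 144)
a(G) = 6 (a(G) = 6 - (-1 - 1*(-1)) = 6 - (-1 + 1) = 6 - 1*0 = 6 + 0 = 6)
((a(5)*(-5 + f))*24)*(-46) = ((6*(-5 + 144))*24)*(-46) = ((6*139)*24)*(-46) = (834*24)*(-46) = 20016*(-46) = -920736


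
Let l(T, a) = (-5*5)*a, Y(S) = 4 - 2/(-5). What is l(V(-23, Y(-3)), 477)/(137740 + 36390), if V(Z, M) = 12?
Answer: -2385/34826 ≈ -0.068483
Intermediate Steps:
Y(S) = 22/5 (Y(S) = 4 - 2*(-1)/5 = 4 - 1*(-2/5) = 4 + 2/5 = 22/5)
l(T, a) = -25*a
l(V(-23, Y(-3)), 477)/(137740 + 36390) = (-25*477)/(137740 + 36390) = -11925/174130 = -11925*1/174130 = -2385/34826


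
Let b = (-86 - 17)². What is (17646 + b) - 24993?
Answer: 3262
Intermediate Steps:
b = 10609 (b = (-103)² = 10609)
(17646 + b) - 24993 = (17646 + 10609) - 24993 = 28255 - 24993 = 3262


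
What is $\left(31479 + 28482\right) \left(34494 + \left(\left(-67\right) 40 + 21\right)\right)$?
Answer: $1908858435$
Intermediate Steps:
$\left(31479 + 28482\right) \left(34494 + \left(\left(-67\right) 40 + 21\right)\right) = 59961 \left(34494 + \left(-2680 + 21\right)\right) = 59961 \left(34494 - 2659\right) = 59961 \cdot 31835 = 1908858435$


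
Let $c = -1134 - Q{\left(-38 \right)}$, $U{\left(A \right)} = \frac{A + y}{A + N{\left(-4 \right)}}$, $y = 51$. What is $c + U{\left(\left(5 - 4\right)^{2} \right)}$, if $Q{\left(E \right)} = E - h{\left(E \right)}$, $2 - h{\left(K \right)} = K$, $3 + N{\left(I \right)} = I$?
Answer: $- \frac{3194}{3} \approx -1064.7$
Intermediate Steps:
$N{\left(I \right)} = -3 + I$
$h{\left(K \right)} = 2 - K$
$Q{\left(E \right)} = -2 + 2 E$ ($Q{\left(E \right)} = E - \left(2 - E\right) = E + \left(-2 + E\right) = -2 + 2 E$)
$U{\left(A \right)} = \frac{51 + A}{-7 + A}$ ($U{\left(A \right)} = \frac{A + 51}{A - 7} = \frac{51 + A}{A - 7} = \frac{51 + A}{-7 + A}$)
$c = -1056$ ($c = -1134 - \left(-2 + 2 \left(-38\right)\right) = -1134 - \left(-2 - 76\right) = -1134 - -78 = -1134 + 78 = -1056$)
$c + U{\left(\left(5 - 4\right)^{2} \right)} = -1056 + \frac{51 + \left(5 - 4\right)^{2}}{-7 + \left(5 - 4\right)^{2}} = -1056 + \frac{51 + 1^{2}}{-7 + 1^{2}} = -1056 + \frac{51 + 1}{-7 + 1} = -1056 + \frac{1}{-6} \cdot 52 = -1056 - \frac{26}{3} = - \frac{3194}{3}$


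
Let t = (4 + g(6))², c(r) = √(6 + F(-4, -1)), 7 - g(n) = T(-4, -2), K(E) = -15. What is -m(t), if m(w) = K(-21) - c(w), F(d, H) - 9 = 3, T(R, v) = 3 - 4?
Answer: 15 + 3*√2 ≈ 19.243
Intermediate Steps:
T(R, v) = -1
g(n) = 8 (g(n) = 7 - 1*(-1) = 7 + 1 = 8)
F(d, H) = 12 (F(d, H) = 9 + 3 = 12)
c(r) = 3*√2 (c(r) = √(6 + 12) = √18 = 3*√2)
t = 144 (t = (4 + 8)² = 12² = 144)
m(w) = -15 - 3*√2
-m(t) = -(-15 - 3*√2) = 15 + 3*√2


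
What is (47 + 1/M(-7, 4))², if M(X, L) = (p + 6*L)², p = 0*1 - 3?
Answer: 429649984/194481 ≈ 2209.2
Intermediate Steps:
p = -3 (p = 0 - 3 = -3)
M(X, L) = (-3 + 6*L)²
(47 + 1/M(-7, 4))² = (47 + 1/(9*(-1 + 2*4)²))² = (47 + 1/(9*(-1 + 8)²))² = (47 + 1/(9*7²))² = (47 + 1/(9*49))² = (47 + 1/441)² = (20728/441)² = 429649984/194481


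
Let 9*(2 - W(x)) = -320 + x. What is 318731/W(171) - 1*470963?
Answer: -75782242/167 ≈ -4.5379e+5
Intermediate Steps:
W(x) = 338/9 - x/9 (W(x) = 2 - (-320 + x)/9 = 2 + (320/9 - x/9) = 338/9 - x/9)
318731/W(171) - 1*470963 = 318731/(338/9 - ⅑*171) - 1*470963 = 318731/(338/9 - 19) - 470963 = 318731/(167/9) - 470963 = 318731*(9/167) - 470963 = 2868579/167 - 470963 = -75782242/167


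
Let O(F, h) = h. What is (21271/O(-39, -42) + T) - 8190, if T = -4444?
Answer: -551899/42 ≈ -13140.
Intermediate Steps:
(21271/O(-39, -42) + T) - 8190 = (21271/(-42) - 4444) - 8190 = (21271*(-1/42) - 4444) - 8190 = (-21271/42 - 4444) - 8190 = -207919/42 - 8190 = -551899/42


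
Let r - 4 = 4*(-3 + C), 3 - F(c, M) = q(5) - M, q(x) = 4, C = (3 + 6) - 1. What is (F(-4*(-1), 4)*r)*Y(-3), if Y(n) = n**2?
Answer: 648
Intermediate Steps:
C = 8 (C = 9 - 1 = 8)
F(c, M) = -1 + M (F(c, M) = 3 - (4 - M) = 3 + (-4 + M) = -1 + M)
r = 24 (r = 4 + 4*(-3 + 8) = 4 + 4*5 = 4 + 20 = 24)
(F(-4*(-1), 4)*r)*Y(-3) = ((-1 + 4)*24)*(-3)**2 = (3*24)*9 = 72*9 = 648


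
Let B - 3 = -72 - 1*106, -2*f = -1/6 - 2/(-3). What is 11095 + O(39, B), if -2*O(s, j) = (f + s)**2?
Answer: 331015/32 ≈ 10344.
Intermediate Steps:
f = -1/4 (f = -(-1/6 - 2/(-3))/2 = -(-1*1/6 - 2*(-1/3))/2 = -(-1/6 + 2/3)/2 = -1/2*1/2 = -1/4 ≈ -0.25000)
B = -175 (B = 3 + (-72 - 1*106) = 3 + (-72 - 106) = 3 - 178 = -175)
O(s, j) = -(-1/4 + s)**2/2
11095 + O(39, B) = 11095 - (-1 + 4*39)**2/32 = 11095 - (-1 + 156)**2/32 = 11095 - 1/32*155**2 = 11095 - 1/32*24025 = 11095 - 24025/32 = 331015/32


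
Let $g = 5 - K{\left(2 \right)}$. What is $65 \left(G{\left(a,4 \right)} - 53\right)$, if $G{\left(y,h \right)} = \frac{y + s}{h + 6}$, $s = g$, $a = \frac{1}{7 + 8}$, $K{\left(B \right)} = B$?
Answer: $- \frac{51376}{15} \approx -3425.1$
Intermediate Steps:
$a = \frac{1}{15} \approx 0.066667$
$g = 3$ ($g = 5 - 2 = 3$)
$s = 3$
$G{\left(y,h \right)} = \frac{3 + y}{6 + h}$ ($G{\left(y,h \right)} = \frac{y + 3}{h + 6} = \frac{3 + y}{6 + h}$)
$65 \left(G{\left(a,4 \right)} - 53\right) = 65 \left(\frac{3 + \frac{1}{15}}{6 + 4} - 53\right) = 65 \left(\frac{1}{10} \cdot \frac{46}{15} - 53\right) = 65 \left(\frac{23}{75} - 53\right) = 65 \left(- \frac{3952}{75}\right) = - \frac{51376}{15}$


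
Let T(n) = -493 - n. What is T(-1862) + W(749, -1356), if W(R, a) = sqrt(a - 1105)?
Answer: 1369 + I*sqrt(2461) ≈ 1369.0 + 49.608*I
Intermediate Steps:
W(R, a) = sqrt(-1105 + a)
T(-1862) + W(749, -1356) = (-493 - 1*(-1862)) + sqrt(-1105 - 1356) = (-493 + 1862) + sqrt(-2461) = 1369 + I*sqrt(2461)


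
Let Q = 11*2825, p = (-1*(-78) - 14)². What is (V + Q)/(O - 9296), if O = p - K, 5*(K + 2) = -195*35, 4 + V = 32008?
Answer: -63079/3833 ≈ -16.457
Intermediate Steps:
V = 32004 (V = -4 + 32008 = 32004)
p = 4096 (p = (78 - 14)² = 64² = 4096)
K = -1367 (K = -2 + (-195*35)/5 = -2 + (⅕)*(-6825) = -2 - 1365 = -1367)
Q = 31075
O = 5463 (O = 4096 - 1*(-1367) = 4096 + 1367 = 5463)
(V + Q)/(O - 9296) = (32004 + 31075)/(5463 - 9296) = 63079/(-3833) = 63079*(-1/3833) = -63079/3833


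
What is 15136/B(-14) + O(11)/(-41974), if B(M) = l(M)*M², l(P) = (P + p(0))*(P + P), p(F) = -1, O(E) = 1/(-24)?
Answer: 317660947/1727649840 ≈ 0.18387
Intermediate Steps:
O(E) = -1/24
l(P) = 2*P*(-1 + P) (l(P) = (P - 1)*(P + P) = (-1 + P)*(2*P) = 2*P*(-1 + P))
B(M) = 2*M³*(-1 + M) (B(M) = (2*M*(-1 + M))*M² = 2*M³*(-1 + M))
15136/B(-14) + O(11)/(-41974) = 15136/((2*(-14)³*(-1 - 14))) - 1/24/(-41974) = 15136/((2*(-2744)*(-15))) - 1/24*(-1/41974) = 15136/82320 + 1/1007376 = 15136*(1/82320) + 1/1007376 = 946/5145 + 1/1007376 = 317660947/1727649840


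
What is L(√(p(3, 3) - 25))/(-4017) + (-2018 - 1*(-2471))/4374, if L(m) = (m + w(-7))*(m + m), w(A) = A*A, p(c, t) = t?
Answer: 223573/1952262 - 98*I*√22/4017 ≈ 0.11452 - 0.11443*I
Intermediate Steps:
w(A) = A²
L(m) = 2*m*(49 + m) (L(m) = (m + (-7)²)*(m + m) = (m + 49)*(2*m) = (49 + m)*(2*m) = 2*m*(49 + m))
L(√(p(3, 3) - 25))/(-4017) + (-2018 - 1*(-2471))/4374 = (2*√(3 - 25)*(49 + √(3 - 25)))/(-4017) + (-2018 - 1*(-2471))/4374 = (2*√(-22)*(49 + √(-22)))*(-1/4017) + (-2018 + 2471)*(1/4374) = (2*(I*√22)*(49 + I*√22))*(-1/4017) + 453*(1/4374) = (2*I*√22*(49 + I*√22))*(-1/4017) + 151/1458 = -2*I*√22*(49 + I*√22)/4017 + 151/1458 = 151/1458 - 2*I*√22*(49 + I*√22)/4017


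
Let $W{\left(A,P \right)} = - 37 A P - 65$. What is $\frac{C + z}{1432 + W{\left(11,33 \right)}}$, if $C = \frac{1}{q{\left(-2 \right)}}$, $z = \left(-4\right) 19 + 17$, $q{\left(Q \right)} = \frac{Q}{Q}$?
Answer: $\frac{1}{208} \approx 0.0048077$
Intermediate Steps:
$q{\left(Q \right)} = 1$
$W{\left(A,P \right)} = -65 - 37 A P$ ($W{\left(A,P \right)} = - 37 A P - 65 = -65 - 37 A P$)
$z = -59$ ($z = -76 + 17 = -59$)
$C = 1$ ($C = 1^{-1} = 1$)
$\frac{C + z}{1432 + W{\left(11,33 \right)}} = \frac{1 - 59}{1432 - \left(65 + 407 \cdot 33\right)} = - \frac{58}{1432 - 13496} = - \frac{58}{-12064} = \left(-58\right) \left(- \frac{1}{12064}\right) = \frac{1}{208}$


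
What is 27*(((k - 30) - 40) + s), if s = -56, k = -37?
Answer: -4401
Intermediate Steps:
27*(((k - 30) - 40) + s) = 27*(((-37 - 30) - 40) - 56) = 27*((-67 - 40) - 56) = 27*(-107 - 56) = 27*(-163) = -4401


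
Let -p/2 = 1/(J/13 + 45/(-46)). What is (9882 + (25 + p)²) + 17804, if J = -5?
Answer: 18855041391/664225 ≈ 28387.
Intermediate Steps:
p = 1196/815 (p = -2/(-5/13 + 45/(-46)) = -2/(-5*1/13 + 45*(-1/46)) = -2/(-5/13 - 45/46) = -2/(-815/598) = -2*(-598/815) = 1196/815 ≈ 1.4675)
(9882 + (25 + p)²) + 17804 = (9882 + (25 + 1196/815)²) + 17804 = (9882 + (21571/815)²) + 17804 = (9882 + 465308041/664225) + 17804 = 7029179491/664225 + 17804 = 18855041391/664225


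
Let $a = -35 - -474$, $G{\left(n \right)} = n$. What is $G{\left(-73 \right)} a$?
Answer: $-32047$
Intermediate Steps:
$a = 439$ ($a = -35 + 474 = 439$)
$G{\left(-73 \right)} a = \left(-73\right) 439 = -32047$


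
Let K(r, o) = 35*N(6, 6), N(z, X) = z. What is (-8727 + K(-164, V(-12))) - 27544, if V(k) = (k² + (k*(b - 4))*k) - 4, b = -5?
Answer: -36061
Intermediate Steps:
V(k) = -4 - 8*k² (V(k) = (k² + (k*(-5 - 4))*k) - 4 = (k² + (k*(-9))*k) - 4 = (k² + (-9*k)*k) - 4 = (k² - 9*k²) - 4 = -8*k² - 4 = -4 - 8*k²)
K(r, o) = 210 (K(r, o) = 35*6 = 210)
(-8727 + K(-164, V(-12))) - 27544 = (-8727 + 210) - 27544 = -8517 - 27544 = -36061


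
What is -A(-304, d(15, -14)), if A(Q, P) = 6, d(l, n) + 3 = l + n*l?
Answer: -6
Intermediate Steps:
d(l, n) = -3 + l + l*n (d(l, n) = -3 + (l + n*l) = -3 + (l + l*n) = -3 + l + l*n)
-A(-304, d(15, -14)) = -1*6 = -6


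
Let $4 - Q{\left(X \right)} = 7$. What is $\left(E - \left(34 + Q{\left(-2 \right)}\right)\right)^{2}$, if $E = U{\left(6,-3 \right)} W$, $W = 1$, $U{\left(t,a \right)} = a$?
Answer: $1156$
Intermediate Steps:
$Q{\left(X \right)} = -3$ ($Q{\left(X \right)} = 4 - 7 = -3$)
$E = -3$ ($E = \left(-3\right) 1 = -3$)
$\left(E - \left(34 + Q{\left(-2 \right)}\right)\right)^{2} = \left(-3 - 31\right)^{2} = \left(-34\right)^{2} = 1156$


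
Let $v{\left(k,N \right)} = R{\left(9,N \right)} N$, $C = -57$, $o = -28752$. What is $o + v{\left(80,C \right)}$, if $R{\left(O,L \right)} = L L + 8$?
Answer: $-214401$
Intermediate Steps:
$R{\left(O,L \right)} = 8 + L^{2}$ ($R{\left(O,L \right)} = L^{2} + 8 = 8 + L^{2}$)
$v{\left(k,N \right)} = N \left(8 + N^{2}\right)$ ($v{\left(k,N \right)} = \left(8 + N^{2}\right) N = N \left(8 + N^{2}\right)$)
$o + v{\left(80,C \right)} = -28752 - 57 \left(8 + \left(-57\right)^{2}\right) = -28752 - 57 \left(8 + 3249\right) = -28752 - 185649 = -214401$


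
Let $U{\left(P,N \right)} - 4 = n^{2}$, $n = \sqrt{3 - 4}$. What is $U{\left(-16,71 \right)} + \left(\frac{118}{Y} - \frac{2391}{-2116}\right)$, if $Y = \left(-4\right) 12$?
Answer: $\frac{21223}{12696} \approx 1.6716$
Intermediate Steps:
$Y = -48$
$n = i$ ($n = \sqrt{-1} = i \approx 1.0 i$)
$U{\left(P,N \right)} = 3$ ($U{\left(P,N \right)} = 4 + i^{2} = 4 - 1 = 3$)
$U{\left(-16,71 \right)} + \left(\frac{118}{Y} - \frac{2391}{-2116}\right) = 3 + \left(\frac{118}{-48} - \frac{2391}{-2116}\right) = 3 + \left(118 \left(- \frac{1}{48}\right) - - \frac{2391}{2116}\right) = 3 + \left(- \frac{59}{24} + \frac{2391}{2116}\right) = 3 - \frac{16865}{12696} = \frac{21223}{12696}$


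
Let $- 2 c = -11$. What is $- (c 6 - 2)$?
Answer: $-31$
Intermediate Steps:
$c = \frac{11}{2}$ ($c = \left(- \frac{1}{2}\right) \left(-11\right) = \frac{11}{2} \approx 5.5$)
$- (c 6 - 2) = - (\frac{11}{2} \cdot 6 - 2) = - (33 - 2) = \left(-1\right) 31 = -31$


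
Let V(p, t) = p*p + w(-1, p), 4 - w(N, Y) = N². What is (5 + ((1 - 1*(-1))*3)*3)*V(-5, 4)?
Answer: 644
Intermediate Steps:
w(N, Y) = 4 - N²
V(p, t) = 3 + p² (V(p, t) = p*p + (4 - 1*(-1)²) = p² + (4 - 1*1) = p² + (4 - 1) = p² + 3 = 3 + p²)
(5 + ((1 - 1*(-1))*3)*3)*V(-5, 4) = (5 + ((1 - 1*(-1))*3)*3)*(3 + (-5)²) = (5 + ((1 + 1)*3)*3)*(3 + 25) = (5 + (2*3)*3)*28 = (5 + 6*3)*28 = (5 + 18)*28 = 23*28 = 644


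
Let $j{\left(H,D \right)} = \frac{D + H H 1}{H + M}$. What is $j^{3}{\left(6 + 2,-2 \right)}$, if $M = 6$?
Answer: $\frac{29791}{343} \approx 86.854$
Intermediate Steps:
$j{\left(H,D \right)} = \frac{D + H^{2}}{6 + H}$ ($j{\left(H,D \right)} = \frac{D + H H 1}{H + 6} = \frac{D + H^{2} \cdot 1}{6 + H} = \frac{D + H^{2}}{6 + H}$)
$j^{3}{\left(6 + 2,-2 \right)} = \left(\frac{-2 + \left(6 + 2\right)^{2}}{6 + \left(6 + 2\right)}\right)^{3} = \left(\frac{-2 + 8^{2}}{6 + 8}\right)^{3} = \left(\frac{-2 + 64}{14}\right)^{3} = \left(\frac{1}{14} \cdot 62\right)^{3} = \left(\frac{31}{7}\right)^{3} = \frac{29791}{343}$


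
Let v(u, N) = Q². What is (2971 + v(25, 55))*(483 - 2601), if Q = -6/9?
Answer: -18880558/3 ≈ -6.2935e+6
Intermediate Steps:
Q = -⅔ (Q = -6*⅑ = -⅔ ≈ -0.66667)
v(u, N) = 4/9 (v(u, N) = (-⅔)² = 4/9)
(2971 + v(25, 55))*(483 - 2601) = (2971 + 4/9)*(483 - 2601) = (26743/9)*(-2118) = -18880558/3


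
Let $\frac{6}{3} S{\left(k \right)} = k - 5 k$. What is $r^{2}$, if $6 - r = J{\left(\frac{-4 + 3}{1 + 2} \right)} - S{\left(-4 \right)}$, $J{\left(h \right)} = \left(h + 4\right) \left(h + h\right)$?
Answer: $\frac{21904}{81} \approx 270.42$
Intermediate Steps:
$S{\left(k \right)} = - 2 k$ ($S{\left(k \right)} = \frac{k - 5 k}{2} = \frac{\left(-4\right) k}{2} = - 2 k$)
$J{\left(h \right)} = 2 h \left(4 + h\right)$ ($J{\left(h \right)} = \left(4 + h\right) 2 h = 2 h \left(4 + h\right)$)
$r = \frac{148}{9}$ ($r = 6 - \left(2 \frac{-4 + 3}{1 + 2} \left(4 + \frac{-4 + 3}{1 + 2}\right) - \left(-2\right) \left(-4\right)\right) = 6 - \left(2 \left(- \frac{1}{3}\right) \left(4 - \frac{1}{3}\right) - 8\right) = 6 - \left(2 \left(- \frac{1}{3}\right) \frac{11}{3} - 8\right) = 6 - \left(- \frac{22}{9} - 8\right) = 6 - - \frac{94}{9} = 6 + \frac{94}{9} = \frac{148}{9} \approx 16.444$)
$r^{2} = \left(\frac{148}{9}\right)^{2} = \frac{21904}{81}$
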